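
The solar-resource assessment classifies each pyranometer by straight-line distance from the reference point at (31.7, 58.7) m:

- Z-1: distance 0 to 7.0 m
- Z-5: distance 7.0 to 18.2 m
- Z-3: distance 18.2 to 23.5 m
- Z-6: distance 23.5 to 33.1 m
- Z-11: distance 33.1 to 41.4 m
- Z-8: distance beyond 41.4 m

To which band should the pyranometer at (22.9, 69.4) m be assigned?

Z-5

Distance = √((22.9−31.7)² + (69.4−58.7)²) = √(77.440 + 114.490) = 13.854 m.
7.0 ≤ 13.854 < 18.2 → Z-5.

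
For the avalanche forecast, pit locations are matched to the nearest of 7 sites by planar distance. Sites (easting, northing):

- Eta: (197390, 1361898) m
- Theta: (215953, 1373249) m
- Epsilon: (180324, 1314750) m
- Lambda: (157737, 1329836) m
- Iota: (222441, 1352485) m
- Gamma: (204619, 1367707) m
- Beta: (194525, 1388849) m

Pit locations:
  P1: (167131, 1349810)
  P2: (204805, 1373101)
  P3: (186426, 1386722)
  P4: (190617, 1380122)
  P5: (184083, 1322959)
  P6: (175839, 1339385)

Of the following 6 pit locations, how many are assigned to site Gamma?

1

P1 → Lambda
P2 → Gamma
P3 → Beta
P4 → Beta
P5 → Epsilon
P6 → Lambda
1 of the 6 goes to Gamma.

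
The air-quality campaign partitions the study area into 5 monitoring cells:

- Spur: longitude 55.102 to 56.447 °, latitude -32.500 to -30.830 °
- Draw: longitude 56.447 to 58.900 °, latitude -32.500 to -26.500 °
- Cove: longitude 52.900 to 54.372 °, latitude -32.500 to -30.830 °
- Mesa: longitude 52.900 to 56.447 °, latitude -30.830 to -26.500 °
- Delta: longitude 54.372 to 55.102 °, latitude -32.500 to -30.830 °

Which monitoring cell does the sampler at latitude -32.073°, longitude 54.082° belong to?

The point has longitude = 54.082 and latitude = -32.073.
Only Cove satisfies 52.900 ≤ longitude ≤ 54.372 and -32.500 ≤ latitude ≤ -30.830.

Cove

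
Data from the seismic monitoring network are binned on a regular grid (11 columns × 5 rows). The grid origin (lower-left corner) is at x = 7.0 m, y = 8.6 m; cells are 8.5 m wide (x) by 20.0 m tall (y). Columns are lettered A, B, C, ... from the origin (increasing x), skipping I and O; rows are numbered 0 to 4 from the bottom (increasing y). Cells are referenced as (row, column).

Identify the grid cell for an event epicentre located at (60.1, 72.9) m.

Column index: ⌊(60.1 − 7.0) / 8.5⌋ = ⌊6.247⌋ = 6 → column G
Row offset from origin: ⌊(72.9 − 8.6) / 20.0⌋ = ⌊3.215⌋ = 3 → row 3

(3, G)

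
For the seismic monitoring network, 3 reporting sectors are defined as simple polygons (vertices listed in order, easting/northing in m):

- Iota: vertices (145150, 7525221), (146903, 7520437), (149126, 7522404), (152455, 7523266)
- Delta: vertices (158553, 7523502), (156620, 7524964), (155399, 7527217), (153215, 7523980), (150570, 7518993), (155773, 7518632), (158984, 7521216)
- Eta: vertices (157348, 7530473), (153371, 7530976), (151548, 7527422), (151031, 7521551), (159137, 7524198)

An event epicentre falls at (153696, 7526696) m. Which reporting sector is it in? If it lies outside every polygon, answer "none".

Cast a ray rightward from (153696, 7526696). For each polygon, the edges (by vertex number in listed order) whose endpoints lie on opposite sides of northing = 7526696, where each meets that height, and whether that is right or left of the point:
Iota: no edge straddles that height → 0 crossings.
Delta: 2–3 at easting≈155681.4 (right), 3–4 at easting≈155047.5 (right) → 2 crossings.
Eta: 3–4 at easting≈151484.1 (left), 5–1 at easting≈158424.8 (right) → 1 crossing.
Only Eta has an odd count, so the point is inside Eta.

Eta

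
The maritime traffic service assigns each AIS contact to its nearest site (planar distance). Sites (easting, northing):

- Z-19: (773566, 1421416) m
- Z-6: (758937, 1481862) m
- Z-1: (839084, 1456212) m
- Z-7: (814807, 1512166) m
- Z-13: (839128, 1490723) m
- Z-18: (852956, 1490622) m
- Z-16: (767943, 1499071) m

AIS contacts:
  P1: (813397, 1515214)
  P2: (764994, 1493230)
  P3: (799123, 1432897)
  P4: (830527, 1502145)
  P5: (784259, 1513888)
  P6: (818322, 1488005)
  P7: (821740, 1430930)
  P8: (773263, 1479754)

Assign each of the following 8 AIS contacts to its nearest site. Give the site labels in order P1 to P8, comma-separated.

Z-7, Z-16, Z-19, Z-13, Z-16, Z-13, Z-1, Z-6

P1 → Z-7 (d²=11278404.00)
P2 → Z-16 (d²=42813882.00)
P3 → Z-19 (d²=784973610.00)
P4 → Z-13 (d²=204439285.00)
P5 → Z-16 (d²=485755345.00)
P6 → Z-13 (d²=440277160.00)
P7 → Z-1 (d²=939993860.00)
P8 → Z-6 (d²=209677940.00)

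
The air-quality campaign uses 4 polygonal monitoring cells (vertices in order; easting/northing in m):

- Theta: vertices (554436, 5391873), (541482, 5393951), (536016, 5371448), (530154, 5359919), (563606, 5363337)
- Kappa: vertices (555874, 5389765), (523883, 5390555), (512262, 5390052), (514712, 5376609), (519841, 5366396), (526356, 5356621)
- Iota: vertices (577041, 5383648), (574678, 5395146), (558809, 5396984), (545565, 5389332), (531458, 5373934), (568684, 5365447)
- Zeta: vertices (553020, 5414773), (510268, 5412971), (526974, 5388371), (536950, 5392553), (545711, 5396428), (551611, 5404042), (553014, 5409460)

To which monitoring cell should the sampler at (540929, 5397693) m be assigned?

Cast a ray rightward from (540929, 5397693). For each polygon, the edges (by vertex number in listed order) whose endpoints lie on opposite sides of northing = 5397693, where each meets that height, and whether that is right or left of the point:
Theta: no edge straddles that height → 0 crossings.
Kappa: no edge straddles that height → 0 crossings.
Iota: no edge straddles that height → 0 crossings.
Zeta: 2–3 at easting≈520643.4 (left), 5–6 at easting≈546691.2 (right) → 1 crossing.
Only Zeta has an odd count, so the point is inside Zeta.

Zeta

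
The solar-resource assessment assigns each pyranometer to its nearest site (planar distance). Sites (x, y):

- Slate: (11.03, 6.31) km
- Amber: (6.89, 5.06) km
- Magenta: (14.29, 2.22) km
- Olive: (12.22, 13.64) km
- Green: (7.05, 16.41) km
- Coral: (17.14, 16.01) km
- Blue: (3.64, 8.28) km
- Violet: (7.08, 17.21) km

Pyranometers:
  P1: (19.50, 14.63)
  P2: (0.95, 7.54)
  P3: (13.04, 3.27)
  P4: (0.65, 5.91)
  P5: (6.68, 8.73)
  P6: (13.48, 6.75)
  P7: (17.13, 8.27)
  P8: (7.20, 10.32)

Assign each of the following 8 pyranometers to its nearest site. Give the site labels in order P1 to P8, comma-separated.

Coral, Blue, Magenta, Blue, Blue, Slate, Slate, Blue

P1 → Coral (d²=7.47)
P2 → Blue (d²=7.78)
P3 → Magenta (d²=2.66)
P4 → Blue (d²=14.56)
P5 → Blue (d²=9.44)
P6 → Slate (d²=6.20)
P7 → Slate (d²=41.05)
P8 → Blue (d²=16.84)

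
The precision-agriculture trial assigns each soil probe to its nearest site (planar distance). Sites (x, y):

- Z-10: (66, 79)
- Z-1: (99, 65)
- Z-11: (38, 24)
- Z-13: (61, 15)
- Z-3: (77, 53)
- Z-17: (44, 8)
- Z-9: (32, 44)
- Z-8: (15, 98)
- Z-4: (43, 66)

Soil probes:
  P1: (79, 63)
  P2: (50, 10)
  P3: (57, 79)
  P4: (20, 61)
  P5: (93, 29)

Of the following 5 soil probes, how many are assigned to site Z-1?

P1 → Z-3
P2 → Z-17
P3 → Z-10
P4 → Z-9
P5 → Z-3
0 of the 5 go to Z-1.

0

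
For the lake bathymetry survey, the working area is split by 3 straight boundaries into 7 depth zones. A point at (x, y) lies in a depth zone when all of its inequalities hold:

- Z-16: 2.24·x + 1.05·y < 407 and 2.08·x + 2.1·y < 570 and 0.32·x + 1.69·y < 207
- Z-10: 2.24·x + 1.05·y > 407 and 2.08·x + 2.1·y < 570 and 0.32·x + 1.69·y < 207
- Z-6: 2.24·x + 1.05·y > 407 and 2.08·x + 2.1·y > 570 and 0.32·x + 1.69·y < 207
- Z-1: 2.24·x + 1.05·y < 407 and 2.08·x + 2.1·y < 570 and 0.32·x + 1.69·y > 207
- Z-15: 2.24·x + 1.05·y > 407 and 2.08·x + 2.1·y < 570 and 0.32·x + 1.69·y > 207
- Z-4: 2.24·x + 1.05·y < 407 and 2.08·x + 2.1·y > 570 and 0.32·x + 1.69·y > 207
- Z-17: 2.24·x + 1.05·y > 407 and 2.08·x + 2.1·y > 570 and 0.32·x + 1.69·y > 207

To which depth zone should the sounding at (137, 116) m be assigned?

Z-15

2.24·137 + 1.05·116 = 428.680, which is > 407
2.08·137 + 2.1·116 = 528.560, which is < 570
0.32·137 + 1.69·116 = 239.880, which is > 207
This sign pattern matches Z-15.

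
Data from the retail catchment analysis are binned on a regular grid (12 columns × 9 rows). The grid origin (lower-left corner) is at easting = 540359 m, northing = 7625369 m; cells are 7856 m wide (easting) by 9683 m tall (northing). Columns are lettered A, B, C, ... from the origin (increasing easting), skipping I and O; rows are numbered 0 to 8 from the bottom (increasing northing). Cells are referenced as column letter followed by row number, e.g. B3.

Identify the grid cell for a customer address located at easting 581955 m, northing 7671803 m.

F4

Column index: ⌊(581955 − 540359) / 7856⌋ = ⌊5.295⌋ = 5 → column F
Row offset from origin: ⌊(7671803 − 7625369) / 9683⌋ = ⌊4.795⌋ = 4 → row 4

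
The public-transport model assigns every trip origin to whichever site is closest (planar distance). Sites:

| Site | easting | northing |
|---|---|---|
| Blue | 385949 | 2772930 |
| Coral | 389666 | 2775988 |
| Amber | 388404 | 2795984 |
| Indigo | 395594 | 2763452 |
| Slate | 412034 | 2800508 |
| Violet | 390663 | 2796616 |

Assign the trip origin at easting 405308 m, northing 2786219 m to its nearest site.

Slate

Squared distances to each site:
Blue: 551368402.000; Coral: 349345525.000; Amber: 381100441.000; Indigo: 612698085.000; Slate: 249414597.000; Violet: 322573634.000.
Minimum at Slate.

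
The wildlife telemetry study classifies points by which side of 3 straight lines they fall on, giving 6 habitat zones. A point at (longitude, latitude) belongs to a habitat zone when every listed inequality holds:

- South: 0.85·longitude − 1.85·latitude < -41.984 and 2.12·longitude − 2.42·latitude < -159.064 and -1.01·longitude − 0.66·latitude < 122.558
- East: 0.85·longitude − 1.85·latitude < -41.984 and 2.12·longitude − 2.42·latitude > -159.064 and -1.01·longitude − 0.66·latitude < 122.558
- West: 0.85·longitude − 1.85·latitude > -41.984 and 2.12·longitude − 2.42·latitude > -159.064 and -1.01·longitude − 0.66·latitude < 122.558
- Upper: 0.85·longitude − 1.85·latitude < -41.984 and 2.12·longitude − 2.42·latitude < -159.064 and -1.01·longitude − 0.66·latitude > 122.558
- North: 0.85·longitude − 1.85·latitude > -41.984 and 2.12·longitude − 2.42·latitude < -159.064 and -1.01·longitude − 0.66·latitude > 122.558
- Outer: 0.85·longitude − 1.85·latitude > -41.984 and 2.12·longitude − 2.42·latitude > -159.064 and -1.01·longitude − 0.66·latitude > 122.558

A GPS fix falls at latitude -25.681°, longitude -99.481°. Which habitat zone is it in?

0.85·-99.481 − 1.85·-25.681 = -37.049, which is > -41.984
2.12·-99.481 − 2.42·-25.681 = -148.752, which is > -159.064
-1.01·-99.481 − 0.66·-25.681 = 117.425, which is < 122.558
This sign pattern matches West.

West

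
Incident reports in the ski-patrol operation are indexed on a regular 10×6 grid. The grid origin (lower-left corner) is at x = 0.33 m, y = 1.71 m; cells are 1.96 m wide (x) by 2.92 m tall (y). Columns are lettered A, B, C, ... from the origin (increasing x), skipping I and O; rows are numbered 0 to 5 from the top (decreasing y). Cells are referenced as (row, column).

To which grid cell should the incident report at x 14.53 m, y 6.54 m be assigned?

Column index: ⌊(14.53 − 0.33) / 1.96⌋ = ⌊7.245⌋ = 7 → column H
Row offset from origin: ⌊(6.54 − 1.71) / 2.92⌋ = ⌊1.654⌋ = 1 → row 4 (counted from top)

(4, H)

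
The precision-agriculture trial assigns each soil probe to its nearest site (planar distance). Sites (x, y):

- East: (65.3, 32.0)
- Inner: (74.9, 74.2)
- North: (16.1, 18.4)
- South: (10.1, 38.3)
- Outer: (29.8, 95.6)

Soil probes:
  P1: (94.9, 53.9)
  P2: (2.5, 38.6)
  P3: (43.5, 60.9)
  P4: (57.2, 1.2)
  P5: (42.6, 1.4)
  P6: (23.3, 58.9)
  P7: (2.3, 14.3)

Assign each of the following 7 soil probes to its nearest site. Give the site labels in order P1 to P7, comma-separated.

P1 → Inner (d²=812.09)
P2 → South (d²=57.85)
P3 → Inner (d²=1162.85)
P4 → East (d²=1014.25)
P5 → North (d²=991.25)
P6 → South (d²=598.60)
P7 → North (d²=207.25)

Inner, South, Inner, East, North, South, North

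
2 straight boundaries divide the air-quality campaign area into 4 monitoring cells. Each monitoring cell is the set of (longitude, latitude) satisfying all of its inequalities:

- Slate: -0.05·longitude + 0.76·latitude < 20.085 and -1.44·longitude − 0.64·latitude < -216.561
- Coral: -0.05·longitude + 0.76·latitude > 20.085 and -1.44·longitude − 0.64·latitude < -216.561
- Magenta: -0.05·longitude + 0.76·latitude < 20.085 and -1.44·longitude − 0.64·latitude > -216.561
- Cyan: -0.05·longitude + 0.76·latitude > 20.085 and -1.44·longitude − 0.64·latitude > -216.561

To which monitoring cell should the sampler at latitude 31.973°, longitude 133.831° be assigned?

Magenta

-0.05·133.831 + 0.76·31.973 = 17.608, which is < 20.085
-1.44·133.831 − 0.64·31.973 = -213.179, which is > -216.561
This sign pattern matches Magenta.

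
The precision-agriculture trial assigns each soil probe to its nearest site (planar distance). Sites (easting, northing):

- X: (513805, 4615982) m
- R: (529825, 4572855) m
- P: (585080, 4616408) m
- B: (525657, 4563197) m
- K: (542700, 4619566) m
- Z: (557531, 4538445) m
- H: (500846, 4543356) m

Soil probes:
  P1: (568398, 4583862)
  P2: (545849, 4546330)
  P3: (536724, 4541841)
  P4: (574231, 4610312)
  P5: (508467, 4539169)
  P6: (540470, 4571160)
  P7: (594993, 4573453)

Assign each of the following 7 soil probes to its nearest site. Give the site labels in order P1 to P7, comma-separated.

P1 → P (d²=1337531240.00)
P2 → Z (d²=198642349.00)
P3 → Z (d²=444464065.00)
P4 → P (d²=154862017.00)
P5 → H (d²=75610610.00)
P6 → R (d²=116189050.00)
P7 → P (d²=1943399594.00)

P, Z, Z, P, H, R, P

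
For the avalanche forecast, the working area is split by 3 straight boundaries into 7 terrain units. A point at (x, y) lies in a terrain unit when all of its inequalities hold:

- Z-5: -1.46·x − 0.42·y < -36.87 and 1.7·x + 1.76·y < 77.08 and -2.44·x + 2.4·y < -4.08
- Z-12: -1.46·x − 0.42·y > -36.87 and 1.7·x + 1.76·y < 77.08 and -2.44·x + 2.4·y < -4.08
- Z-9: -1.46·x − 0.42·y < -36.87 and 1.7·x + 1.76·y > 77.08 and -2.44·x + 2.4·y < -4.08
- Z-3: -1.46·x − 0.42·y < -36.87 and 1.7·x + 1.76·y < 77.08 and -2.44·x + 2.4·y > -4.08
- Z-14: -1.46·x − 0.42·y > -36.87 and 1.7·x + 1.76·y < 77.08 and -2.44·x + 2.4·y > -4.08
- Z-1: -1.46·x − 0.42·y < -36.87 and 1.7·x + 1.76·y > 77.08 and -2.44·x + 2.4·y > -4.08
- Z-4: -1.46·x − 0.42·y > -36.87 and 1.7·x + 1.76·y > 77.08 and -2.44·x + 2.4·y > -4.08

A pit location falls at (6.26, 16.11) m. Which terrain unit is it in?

-1.46·6.26 − 0.42·16.11 = -15.906, which is > -36.87
1.7·6.26 + 1.76·16.11 = 38.996, which is < 77.08
-2.44·6.26 + 2.4·16.11 = 23.390, which is > -4.08
This sign pattern matches Z-14.

Z-14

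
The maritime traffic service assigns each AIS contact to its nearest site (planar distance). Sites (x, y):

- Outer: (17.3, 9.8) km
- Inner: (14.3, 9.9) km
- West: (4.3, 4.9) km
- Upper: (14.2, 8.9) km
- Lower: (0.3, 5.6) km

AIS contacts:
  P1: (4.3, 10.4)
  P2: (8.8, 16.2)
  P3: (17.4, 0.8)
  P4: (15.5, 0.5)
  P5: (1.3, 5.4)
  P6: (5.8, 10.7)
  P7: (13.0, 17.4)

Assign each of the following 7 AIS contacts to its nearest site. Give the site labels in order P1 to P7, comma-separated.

West, Inner, Upper, Upper, Lower, West, Inner

P1 → West (d²=30.25)
P2 → Inner (d²=69.94)
P3 → Upper (d²=75.85)
P4 → Upper (d²=72.25)
P5 → Lower (d²=1.04)
P6 → West (d²=35.89)
P7 → Inner (d²=57.94)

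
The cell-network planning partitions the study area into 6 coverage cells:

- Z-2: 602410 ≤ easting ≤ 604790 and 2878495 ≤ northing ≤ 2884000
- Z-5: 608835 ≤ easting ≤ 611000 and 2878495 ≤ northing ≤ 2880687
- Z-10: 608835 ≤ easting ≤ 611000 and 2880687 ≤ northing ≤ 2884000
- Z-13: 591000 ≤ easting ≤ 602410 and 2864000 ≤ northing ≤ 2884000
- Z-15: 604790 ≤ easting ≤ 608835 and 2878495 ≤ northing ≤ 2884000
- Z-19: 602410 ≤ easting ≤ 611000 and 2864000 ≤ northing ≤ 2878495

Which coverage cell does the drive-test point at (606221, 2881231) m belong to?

The point has easting = 606221 and northing = 2881231.
Only Z-15 satisfies 604790 ≤ easting ≤ 608835 and 2878495 ≤ northing ≤ 2884000.

Z-15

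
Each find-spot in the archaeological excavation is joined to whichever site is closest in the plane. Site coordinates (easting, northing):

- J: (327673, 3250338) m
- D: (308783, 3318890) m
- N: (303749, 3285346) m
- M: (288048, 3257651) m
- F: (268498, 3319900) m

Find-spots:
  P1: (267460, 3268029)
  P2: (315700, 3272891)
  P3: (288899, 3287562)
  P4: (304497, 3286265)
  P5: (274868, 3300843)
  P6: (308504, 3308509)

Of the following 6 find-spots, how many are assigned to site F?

1

P1 → M
P2 → N
P3 → N
P4 → N
P5 → F
P6 → D
1 of the 6 goes to F.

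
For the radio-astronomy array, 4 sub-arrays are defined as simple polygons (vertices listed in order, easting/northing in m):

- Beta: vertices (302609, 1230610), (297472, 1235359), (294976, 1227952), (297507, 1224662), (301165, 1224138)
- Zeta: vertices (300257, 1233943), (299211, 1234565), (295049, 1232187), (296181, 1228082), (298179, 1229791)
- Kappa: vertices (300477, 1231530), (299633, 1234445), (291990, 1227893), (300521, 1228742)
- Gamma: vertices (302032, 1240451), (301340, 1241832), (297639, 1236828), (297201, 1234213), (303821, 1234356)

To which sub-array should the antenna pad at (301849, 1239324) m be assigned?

Gamma

Cast a ray rightward from (301849, 1239324). For each polygon, the edges (by vertex number in listed order) whose endpoints lie on opposite sides of northing = 1239324, where each meets that height, and whether that is right or left of the point:
Beta: no edge straddles that height → 0 crossings.
Zeta: no edge straddles that height → 0 crossings.
Kappa: no edge straddles that height → 0 crossings.
Gamma: 2–3 at easting≈299485.1 (left), 5–1 at easting≈302362.8 (right) → 1 crossing.
Only Gamma has an odd count, so the point is inside Gamma.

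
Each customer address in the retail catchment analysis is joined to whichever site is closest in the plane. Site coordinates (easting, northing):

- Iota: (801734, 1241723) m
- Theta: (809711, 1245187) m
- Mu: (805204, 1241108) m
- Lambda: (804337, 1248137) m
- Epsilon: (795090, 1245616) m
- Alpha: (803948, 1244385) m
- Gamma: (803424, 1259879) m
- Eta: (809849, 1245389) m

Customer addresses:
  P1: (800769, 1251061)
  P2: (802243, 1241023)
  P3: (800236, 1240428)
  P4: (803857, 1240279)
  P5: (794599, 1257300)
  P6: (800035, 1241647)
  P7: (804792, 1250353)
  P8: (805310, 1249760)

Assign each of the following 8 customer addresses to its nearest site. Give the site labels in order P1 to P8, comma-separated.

Lambda, Iota, Iota, Mu, Gamma, Iota, Lambda, Lambda

P1 → Lambda (d²=21280400.00)
P2 → Iota (d²=749081.00)
P3 → Iota (d²=3921029.00)
P4 → Mu (d²=2501650.00)
P5 → Gamma (d²=84531866.00)
P6 → Iota (d²=2892377.00)
P7 → Lambda (d²=5117681.00)
P8 → Lambda (d²=3580858.00)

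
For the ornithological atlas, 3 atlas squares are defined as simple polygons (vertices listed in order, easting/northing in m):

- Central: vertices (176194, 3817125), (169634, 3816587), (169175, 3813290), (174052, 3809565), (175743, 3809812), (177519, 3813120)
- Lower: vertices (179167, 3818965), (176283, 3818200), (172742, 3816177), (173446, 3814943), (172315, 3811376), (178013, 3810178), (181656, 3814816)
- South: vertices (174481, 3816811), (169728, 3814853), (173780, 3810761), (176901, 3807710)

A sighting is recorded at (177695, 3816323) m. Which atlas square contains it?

Lower

Cast a ray rightward from (177695, 3816323). For each polygon, the edges (by vertex number in listed order) whose endpoints lie on opposite sides of northing = 3816323, where each meets that height, and whether that is right or left of the point:
Central: 2–3 at easting≈169597.2 (left), 6–1 at easting≈176459.3 (left) → 0 crossings.
Lower: 2–3 at easting≈172997.6 (left), 7–1 at easting≈180751.9 (right) → 1 crossing.
South: 1–2 at easting≈173296.4 (left), 4–1 at easting≈174610.8 (left) → 0 crossings.
Only Lower has an odd count, so the point is inside Lower.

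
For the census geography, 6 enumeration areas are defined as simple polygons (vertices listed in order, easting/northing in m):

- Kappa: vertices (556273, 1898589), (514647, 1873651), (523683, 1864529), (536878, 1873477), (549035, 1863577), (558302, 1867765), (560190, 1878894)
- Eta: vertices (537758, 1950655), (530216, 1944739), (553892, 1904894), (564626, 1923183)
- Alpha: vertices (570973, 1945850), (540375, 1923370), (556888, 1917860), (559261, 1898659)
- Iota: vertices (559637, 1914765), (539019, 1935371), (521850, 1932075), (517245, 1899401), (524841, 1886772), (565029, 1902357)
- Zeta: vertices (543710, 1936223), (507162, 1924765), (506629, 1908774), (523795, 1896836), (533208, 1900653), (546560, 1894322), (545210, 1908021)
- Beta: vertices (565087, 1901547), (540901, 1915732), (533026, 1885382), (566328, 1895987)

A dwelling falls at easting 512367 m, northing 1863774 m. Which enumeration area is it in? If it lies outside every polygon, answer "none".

Cast a ray rightward from (512367, 1863774). For each polygon, the edges (by vertex number in listed order) whose endpoints lie on opposite sides of northing = 1863774, where each meets that height, and whether that is right or left of the point:
Kappa: 4–5 at easting≈548793.1 (right), 5–6 at easting≈549470.9 (right) → 2 crossings.
Eta: no edge straddles that height → 0 crossings.
Alpha: no edge straddles that height → 0 crossings.
Iota: no edge straddles that height → 0 crossings.
Zeta: no edge straddles that height → 0 crossings.
Beta: no edge straddles that height → 0 crossings.
All counts are even, so the point lies outside every listed polygon.

none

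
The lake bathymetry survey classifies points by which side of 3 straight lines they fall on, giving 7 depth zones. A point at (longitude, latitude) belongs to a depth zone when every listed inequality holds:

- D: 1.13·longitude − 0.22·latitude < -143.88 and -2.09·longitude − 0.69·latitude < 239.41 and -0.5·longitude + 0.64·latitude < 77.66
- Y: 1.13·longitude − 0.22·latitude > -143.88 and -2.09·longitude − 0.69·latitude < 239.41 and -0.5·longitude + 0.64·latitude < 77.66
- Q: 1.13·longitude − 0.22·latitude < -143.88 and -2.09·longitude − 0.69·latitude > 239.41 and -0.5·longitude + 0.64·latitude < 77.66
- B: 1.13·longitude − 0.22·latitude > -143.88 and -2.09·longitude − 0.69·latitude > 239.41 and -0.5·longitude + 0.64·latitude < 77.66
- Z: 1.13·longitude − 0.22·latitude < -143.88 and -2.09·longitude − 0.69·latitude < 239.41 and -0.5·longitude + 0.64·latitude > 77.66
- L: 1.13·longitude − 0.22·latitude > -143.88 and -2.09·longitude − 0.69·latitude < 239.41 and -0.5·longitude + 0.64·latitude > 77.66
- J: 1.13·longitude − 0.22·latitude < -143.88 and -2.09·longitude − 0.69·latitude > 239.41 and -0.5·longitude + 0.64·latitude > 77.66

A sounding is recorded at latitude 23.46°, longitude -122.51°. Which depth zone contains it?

B

1.13·-122.51 − 0.22·23.46 = -143.597, which is > -143.88
-2.09·-122.51 − 0.69·23.46 = 239.859, which is > 239.41
-0.5·-122.51 + 0.64·23.46 = 76.269, which is < 77.66
This sign pattern matches B.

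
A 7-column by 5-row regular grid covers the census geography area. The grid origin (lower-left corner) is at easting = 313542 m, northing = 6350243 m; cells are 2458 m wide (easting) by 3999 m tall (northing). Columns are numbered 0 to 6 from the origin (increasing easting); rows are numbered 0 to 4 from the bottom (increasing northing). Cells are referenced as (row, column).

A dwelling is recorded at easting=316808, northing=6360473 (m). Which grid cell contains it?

(2, 1)

Column index: ⌊(316808 − 313542) / 2458⌋ = ⌊1.329⌋ = 1
Row offset from origin: ⌊(6360473 − 6350243) / 3999⌋ = ⌊2.558⌋ = 2 → row 2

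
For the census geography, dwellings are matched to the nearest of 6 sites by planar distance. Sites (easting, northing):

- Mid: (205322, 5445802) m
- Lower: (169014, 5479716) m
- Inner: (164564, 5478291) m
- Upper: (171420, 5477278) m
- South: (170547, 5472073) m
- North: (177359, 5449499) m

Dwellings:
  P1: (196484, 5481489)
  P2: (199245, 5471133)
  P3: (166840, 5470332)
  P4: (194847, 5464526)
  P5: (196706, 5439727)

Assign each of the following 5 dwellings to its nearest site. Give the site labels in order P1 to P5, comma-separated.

P1 → Upper (d²=645936617.00)
P2 → Mid (d²=678589490.00)
P3 → South (d²=16772930.00)
P4 → Mid (d²=460313801.00)
P5 → Mid (d²=111141081.00)

Upper, Mid, South, Mid, Mid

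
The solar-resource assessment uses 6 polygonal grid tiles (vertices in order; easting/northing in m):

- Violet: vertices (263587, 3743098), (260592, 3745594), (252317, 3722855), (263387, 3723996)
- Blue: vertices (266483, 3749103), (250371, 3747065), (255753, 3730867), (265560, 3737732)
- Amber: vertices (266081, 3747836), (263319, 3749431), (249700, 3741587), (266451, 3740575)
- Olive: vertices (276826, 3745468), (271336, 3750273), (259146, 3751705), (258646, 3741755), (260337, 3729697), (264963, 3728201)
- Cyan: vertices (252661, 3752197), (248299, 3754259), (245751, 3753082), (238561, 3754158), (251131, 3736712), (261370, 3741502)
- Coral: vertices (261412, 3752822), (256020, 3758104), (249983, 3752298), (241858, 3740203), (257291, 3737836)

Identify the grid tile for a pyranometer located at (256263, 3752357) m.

Coral

Cast a ray rightward from (256263, 3752357). For each polygon, the edges (by vertex number in listed order) whose endpoints lie on opposite sides of northing = 3752357, where each meets that height, and whether that is right or left of the point:
Violet: no edge straddles that height → 0 crossings.
Blue: no edge straddles that height → 0 crossings.
Amber: no edge straddles that height → 0 crossings.
Olive: no edge straddles that height → 0 crossings.
Cyan: 1–2 at easting≈252322.5 (left), 4–5 at easting≈239858.6 (left) → 0 crossings.
Coral: 2–3 at easting≈250044.3 (left), 5–1 at easting≈261284.1 (right) → 1 crossing.
Only Coral has an odd count, so the point is inside Coral.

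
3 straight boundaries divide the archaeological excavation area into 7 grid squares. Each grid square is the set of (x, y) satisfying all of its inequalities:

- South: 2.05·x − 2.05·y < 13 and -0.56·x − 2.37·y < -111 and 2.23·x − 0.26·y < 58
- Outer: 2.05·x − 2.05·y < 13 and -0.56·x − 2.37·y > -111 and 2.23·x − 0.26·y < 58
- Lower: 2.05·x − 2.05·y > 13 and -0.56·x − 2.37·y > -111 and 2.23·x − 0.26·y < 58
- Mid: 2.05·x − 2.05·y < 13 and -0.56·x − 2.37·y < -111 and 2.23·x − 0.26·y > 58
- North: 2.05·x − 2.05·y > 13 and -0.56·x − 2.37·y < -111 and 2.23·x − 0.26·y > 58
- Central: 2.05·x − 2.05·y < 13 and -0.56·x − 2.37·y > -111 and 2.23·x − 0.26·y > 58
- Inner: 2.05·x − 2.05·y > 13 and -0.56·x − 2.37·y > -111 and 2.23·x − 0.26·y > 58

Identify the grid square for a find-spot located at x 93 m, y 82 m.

North

2.05·93 − 2.05·82 = 22.550, which is > 13
-0.56·93 − 2.37·82 = -246.420, which is < -111
2.23·93 − 0.26·82 = 186.070, which is > 58
This sign pattern matches North.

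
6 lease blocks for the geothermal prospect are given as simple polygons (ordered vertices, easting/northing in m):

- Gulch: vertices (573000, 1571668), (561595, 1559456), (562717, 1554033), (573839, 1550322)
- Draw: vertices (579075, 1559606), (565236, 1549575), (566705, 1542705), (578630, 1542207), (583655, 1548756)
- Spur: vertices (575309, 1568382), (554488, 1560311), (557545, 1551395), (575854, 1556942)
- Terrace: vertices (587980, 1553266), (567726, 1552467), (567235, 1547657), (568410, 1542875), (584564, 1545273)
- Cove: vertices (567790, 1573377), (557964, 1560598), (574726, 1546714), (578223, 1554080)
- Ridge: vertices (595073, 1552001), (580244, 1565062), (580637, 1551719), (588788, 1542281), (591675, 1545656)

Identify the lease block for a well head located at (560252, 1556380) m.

Cast a ray rightward from (560252, 1556380). For each polygon, the edges (by vertex number in listed order) whose endpoints lie on opposite sides of northing = 1556380, where each meets that height, and whether that is right or left of the point:
Gulch: 2–3 at easting≈562231.4 (right), 4–1 at easting≈573600.9 (right) → 2 crossings.
Draw: 1–2 at easting≈574624.3 (right), 5–1 at easting≈580436.8 (right) → 2 crossings.
Spur: 2–3 at easting≈555835.8 (left), 3–4 at easting≈573999.0 (right) → 1 crossing.
Terrace: no edge straddles that height → 0 crossings.
Cove: 2–3 at easting≈563056.3 (right), 4–1 at easting≈576979.5 (right) → 2 crossings.
Ridge: 1–2 at easting≈590101.2 (right), 2–3 at easting≈580499.7 (right) → 2 crossings.
Only Spur has an odd count, so the point is inside Spur.

Spur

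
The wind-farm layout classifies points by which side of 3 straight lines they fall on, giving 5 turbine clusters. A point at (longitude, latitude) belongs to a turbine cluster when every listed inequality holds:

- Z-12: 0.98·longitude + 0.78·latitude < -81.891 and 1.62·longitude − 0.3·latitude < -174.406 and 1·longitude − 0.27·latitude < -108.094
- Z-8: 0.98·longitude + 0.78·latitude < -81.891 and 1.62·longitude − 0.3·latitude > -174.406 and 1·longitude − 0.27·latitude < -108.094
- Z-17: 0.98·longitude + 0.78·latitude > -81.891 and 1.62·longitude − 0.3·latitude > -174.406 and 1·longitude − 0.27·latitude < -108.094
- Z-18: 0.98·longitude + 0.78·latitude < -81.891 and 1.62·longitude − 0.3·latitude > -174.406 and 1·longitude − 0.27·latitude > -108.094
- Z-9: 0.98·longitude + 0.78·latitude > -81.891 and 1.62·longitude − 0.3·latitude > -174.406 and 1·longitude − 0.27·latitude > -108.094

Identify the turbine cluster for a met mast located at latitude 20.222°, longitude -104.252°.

0.98·-104.252 + 0.78·20.222 = -86.394, which is < -81.891
1.62·-104.252 − 0.3·20.222 = -174.955, which is < -174.406
1·-104.252 − 0.27·20.222 = -109.712, which is < -108.094
This sign pattern matches Z-12.

Z-12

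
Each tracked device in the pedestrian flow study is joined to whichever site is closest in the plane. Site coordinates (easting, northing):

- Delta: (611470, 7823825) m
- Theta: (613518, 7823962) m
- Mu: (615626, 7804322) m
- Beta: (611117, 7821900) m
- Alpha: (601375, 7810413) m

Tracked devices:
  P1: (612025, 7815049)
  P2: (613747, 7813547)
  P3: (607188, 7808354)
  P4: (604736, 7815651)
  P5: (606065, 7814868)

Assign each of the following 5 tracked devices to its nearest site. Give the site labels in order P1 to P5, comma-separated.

Beta, Beta, Alpha, Alpha, Alpha

P1 → Beta (d²=47760665.00)
P2 → Beta (d²=76689509.00)
P3 → Alpha (d²=38030450.00)
P4 → Alpha (d²=38732965.00)
P5 → Alpha (d²=41843125.00)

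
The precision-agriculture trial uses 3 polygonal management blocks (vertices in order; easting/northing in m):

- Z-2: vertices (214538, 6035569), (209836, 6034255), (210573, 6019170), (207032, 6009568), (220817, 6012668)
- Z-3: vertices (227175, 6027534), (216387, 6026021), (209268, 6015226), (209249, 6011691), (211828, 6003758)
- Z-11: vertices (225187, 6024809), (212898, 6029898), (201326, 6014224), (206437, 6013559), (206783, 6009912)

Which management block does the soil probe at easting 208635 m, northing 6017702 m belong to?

Z-11

Cast a ray rightward from (208635, 6017702). For each polygon, the edges (by vertex number in listed order) whose endpoints lie on opposite sides of northing = 6017702, where each meets that height, and whether that is right or left of the point:
Z-2: 3–4 at easting≈210031.6 (right), 5–1 at easting≈219436.8 (right) → 2 crossings.
Z-3: 2–3 at easting≈210900.9 (right), 5–1 at easting≈220828.6 (right) → 2 crossings.
Z-11: 2–3 at easting≈203893.8 (left), 5–1 at easting≈216406.9 (right) → 1 crossing.
Only Z-11 has an odd count, so the point is inside Z-11.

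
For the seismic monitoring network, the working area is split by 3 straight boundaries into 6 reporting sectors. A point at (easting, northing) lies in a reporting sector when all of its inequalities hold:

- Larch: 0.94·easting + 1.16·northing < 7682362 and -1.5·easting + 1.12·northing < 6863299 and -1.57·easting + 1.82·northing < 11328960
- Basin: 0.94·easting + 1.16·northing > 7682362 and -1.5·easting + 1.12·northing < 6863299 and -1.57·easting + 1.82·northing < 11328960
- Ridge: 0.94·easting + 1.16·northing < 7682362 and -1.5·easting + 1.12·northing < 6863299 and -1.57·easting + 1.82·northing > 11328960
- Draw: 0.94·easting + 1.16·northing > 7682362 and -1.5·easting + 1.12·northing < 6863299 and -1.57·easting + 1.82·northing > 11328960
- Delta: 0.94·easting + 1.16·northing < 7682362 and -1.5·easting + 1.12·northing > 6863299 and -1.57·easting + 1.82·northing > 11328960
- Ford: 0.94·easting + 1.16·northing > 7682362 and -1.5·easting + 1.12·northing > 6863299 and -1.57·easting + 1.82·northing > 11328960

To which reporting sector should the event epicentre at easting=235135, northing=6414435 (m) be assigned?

Larch

0.94·235135 + 1.16·6414435 = 7661771.500, which is < 7682362
-1.5·235135 + 1.12·6414435 = 6831464.700, which is < 6863299
-1.57·235135 + 1.82·6414435 = 11305109.750, which is < 11328960
This sign pattern matches Larch.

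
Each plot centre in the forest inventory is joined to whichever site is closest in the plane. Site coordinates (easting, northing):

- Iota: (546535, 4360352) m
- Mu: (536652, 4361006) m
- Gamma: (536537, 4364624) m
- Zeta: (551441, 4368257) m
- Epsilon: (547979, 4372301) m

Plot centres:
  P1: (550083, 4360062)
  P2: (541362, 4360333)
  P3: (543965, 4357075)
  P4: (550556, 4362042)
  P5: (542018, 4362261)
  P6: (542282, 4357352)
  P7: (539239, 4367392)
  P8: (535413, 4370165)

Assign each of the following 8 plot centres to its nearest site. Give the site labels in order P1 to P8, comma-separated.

Iota, Mu, Iota, Iota, Iota, Iota, Gamma, Gamma

P1 → Iota (d²=12672404.00)
P2 → Mu (d²=22637029.00)
P3 → Iota (d²=17343629.00)
P4 → Iota (d²=19024541.00)
P5 → Iota (d²=24047570.00)
P6 → Iota (d²=27088009.00)
P7 → Gamma (d²=14962628.00)
P8 → Gamma (d²=31966057.00)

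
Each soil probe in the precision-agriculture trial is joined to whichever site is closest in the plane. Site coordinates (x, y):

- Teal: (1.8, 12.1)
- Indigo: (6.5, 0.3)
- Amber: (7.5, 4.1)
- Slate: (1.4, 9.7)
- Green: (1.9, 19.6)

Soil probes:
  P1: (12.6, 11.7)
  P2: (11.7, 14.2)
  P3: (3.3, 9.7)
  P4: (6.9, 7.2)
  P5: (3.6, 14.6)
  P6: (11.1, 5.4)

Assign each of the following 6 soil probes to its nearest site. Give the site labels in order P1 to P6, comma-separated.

Amber, Teal, Slate, Amber, Teal, Amber

P1 → Amber (d²=83.77)
P2 → Teal (d²=102.42)
P3 → Slate (d²=3.61)
P4 → Amber (d²=9.97)
P5 → Teal (d²=9.49)
P6 → Amber (d²=14.65)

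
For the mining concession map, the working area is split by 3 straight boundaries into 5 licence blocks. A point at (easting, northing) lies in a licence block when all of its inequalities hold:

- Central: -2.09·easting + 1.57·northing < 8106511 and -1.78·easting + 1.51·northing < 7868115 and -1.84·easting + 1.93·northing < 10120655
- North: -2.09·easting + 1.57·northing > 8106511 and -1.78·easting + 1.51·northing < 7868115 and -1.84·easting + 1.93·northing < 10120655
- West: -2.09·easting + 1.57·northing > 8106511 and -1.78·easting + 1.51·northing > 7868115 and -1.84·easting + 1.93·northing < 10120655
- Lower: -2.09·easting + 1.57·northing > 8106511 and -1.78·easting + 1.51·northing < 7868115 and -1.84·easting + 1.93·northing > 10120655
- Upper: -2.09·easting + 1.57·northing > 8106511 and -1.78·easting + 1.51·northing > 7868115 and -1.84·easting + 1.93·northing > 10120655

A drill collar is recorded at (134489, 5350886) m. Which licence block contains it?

North

-2.09·134489 + 1.57·5350886 = 8119809.010, which is > 8106511
-1.78·134489 + 1.51·5350886 = 7840447.440, which is < 7868115
-1.84·134489 + 1.93·5350886 = 10079750.220, which is < 10120655
This sign pattern matches North.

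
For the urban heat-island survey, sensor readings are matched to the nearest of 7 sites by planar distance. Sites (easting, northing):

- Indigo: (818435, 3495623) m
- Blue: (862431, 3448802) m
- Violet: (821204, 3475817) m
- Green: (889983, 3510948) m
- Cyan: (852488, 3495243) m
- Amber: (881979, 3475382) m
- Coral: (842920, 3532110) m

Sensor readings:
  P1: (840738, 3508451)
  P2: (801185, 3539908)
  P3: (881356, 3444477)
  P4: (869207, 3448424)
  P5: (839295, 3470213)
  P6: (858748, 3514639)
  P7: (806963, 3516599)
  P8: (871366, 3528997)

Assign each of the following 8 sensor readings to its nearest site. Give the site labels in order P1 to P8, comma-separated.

P1 → Cyan (d²=312513764.00)
P2 → Coral (d²=1802619029.00)
P3 → Blue (d²=376861250.00)
P4 → Blue (d²=46057060.00)
P5 → Violet (d²=358689097.00)
P6 → Cyan (d²=415392416.00)
P7 → Indigo (d²=571599360.00)
P8 → Green (d²=672359090.00)

Cyan, Coral, Blue, Blue, Violet, Cyan, Indigo, Green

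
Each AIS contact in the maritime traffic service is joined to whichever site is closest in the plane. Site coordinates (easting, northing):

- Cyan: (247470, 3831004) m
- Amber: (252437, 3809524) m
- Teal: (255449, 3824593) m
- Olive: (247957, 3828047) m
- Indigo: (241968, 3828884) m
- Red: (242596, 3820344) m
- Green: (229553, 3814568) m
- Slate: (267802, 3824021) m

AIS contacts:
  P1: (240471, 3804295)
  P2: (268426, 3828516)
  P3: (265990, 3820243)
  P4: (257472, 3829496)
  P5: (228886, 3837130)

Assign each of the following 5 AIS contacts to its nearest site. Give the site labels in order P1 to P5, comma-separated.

P1 → Amber (d²=170527597.00)
P2 → Slate (d²=20594401.00)
P3 → Slate (d²=17556628.00)
P4 → Teal (d²=28131938.00)
P5 → Indigo (d²=239135240.00)

Amber, Slate, Slate, Teal, Indigo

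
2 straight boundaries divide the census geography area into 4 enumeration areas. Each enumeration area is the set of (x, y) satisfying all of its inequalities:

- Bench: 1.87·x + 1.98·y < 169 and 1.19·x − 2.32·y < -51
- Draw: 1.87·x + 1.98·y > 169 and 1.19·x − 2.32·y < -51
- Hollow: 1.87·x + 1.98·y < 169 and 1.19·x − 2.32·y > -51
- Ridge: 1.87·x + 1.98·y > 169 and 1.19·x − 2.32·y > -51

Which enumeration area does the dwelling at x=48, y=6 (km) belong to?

Hollow

1.87·48 + 1.98·6 = 101.640, which is < 169
1.19·48 − 2.32·6 = 43.200, which is > -51
This sign pattern matches Hollow.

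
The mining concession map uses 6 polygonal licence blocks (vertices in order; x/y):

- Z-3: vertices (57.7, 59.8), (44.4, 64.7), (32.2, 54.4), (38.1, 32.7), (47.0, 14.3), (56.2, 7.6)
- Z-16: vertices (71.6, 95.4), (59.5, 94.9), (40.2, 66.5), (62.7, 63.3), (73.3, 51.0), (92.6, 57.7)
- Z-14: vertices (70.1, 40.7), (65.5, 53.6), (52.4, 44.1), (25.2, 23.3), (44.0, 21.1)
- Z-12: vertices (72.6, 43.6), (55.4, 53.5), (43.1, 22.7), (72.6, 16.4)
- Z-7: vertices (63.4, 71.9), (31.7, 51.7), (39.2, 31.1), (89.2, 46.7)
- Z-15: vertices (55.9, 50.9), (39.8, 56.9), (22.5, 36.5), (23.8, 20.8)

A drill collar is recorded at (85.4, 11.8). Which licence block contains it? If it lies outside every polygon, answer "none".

none

Cast a ray rightward from (85.4, 11.8). For each polygon, the edges (by vertex number in listed order) whose endpoints lie on opposite sides of y = 11.8, where each meets that height, and whether that is right or left of the point:
Z-3: 5–6 at x≈50.43 (left), 6–1 at x≈56.32 (left) → 0 crossings.
Z-16: no edge straddles that height → 0 crossings.
Z-14: no edge straddles that height → 0 crossings.
Z-12: no edge straddles that height → 0 crossings.
Z-7: no edge straddles that height → 0 crossings.
Z-15: no edge straddles that height → 0 crossings.
All counts are even, so the point lies outside every listed polygon.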